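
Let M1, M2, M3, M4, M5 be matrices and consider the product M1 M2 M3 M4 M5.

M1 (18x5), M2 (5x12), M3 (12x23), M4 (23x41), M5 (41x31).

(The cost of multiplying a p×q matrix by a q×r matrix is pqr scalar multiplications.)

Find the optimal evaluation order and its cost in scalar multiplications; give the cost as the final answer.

15240

Adjacent pairs: M1M2 = 18·5·12 = 1080; M2M3 = 5·12·23 = 1380; M3M4 = 12·23·41 = 11316; M4M5 = 23·41·31 = 29233.
Length 3: M1..M3: k=1: 0+1380+18·5·23=3450; k=2: 1080+0+18·12·23=6048 → min 3450 | M2..M4: k=2: 0+11316+5·12·41=13776; k=3: 1380+0+5·23·41=6095 → min 6095 | M3..M5: k=3: 0+29233+12·23·31=37789; k=4: 11316+0+12·41·31=26568 → min 26568.
Length 4: M1..M4: k=1: 0+6095+18·5·41=9785; k=2: 1080+11316+18·12·41=21252; k=3: 3450+0+18·23·41=20424 → min 9785 | M2..M5: k=2: 0+26568+5·12·31=28428; k=3: 1380+29233+5·23·31=34178; k=4: 6095+0+5·41·31=12450 → min 12450.
Length 5: M1..M5: k=1: 0+12450+18·5·31=15240; k=2: 1080+26568+18·12·31=34344; k=3: 3450+29233+18·23·31=45517; k=4: 9785+0+18·41·31=32663 → min 15240.
Optimal parenthesization: (M1 (((M2 M3) M4) M5)) with cost 15240.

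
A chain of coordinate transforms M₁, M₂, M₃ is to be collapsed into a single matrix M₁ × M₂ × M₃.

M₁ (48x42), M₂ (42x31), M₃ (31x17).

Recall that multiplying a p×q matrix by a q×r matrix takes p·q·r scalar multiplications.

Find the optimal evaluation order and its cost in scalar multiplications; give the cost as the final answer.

(M₁ × (M₂ × M₃)): cost 56406.
((M₁ × M₂) × M₃): cost 87792.
Optimal: (M₁ × (M₂ × M₃)) with cost 56406.

56406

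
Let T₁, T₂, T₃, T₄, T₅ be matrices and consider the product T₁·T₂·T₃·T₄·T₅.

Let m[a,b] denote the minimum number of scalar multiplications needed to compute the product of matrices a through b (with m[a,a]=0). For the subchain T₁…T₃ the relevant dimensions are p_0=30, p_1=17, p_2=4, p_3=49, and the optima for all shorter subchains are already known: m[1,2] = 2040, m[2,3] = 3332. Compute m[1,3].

m[1,3] = min over k∈[1,2] of m[1,k]+m[k+1,3]+p_{0}·p_k·p_{3}.
k=1: 0 + 3332 + 30·17·49 = 28322; k=2: 2040 + 0 + 30·4·49 = 7920.
Minimum: 7920 at k=2.

7920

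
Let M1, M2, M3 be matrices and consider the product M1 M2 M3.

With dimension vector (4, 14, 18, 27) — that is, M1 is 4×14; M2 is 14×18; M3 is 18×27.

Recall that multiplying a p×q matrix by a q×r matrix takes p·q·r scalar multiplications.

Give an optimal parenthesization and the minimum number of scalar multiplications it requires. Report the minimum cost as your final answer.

2952

(M1 (M2 M3)): cost 8316.
((M1 M2) M3): cost 2952.
Optimal: ((M1 M2) M3) with cost 2952.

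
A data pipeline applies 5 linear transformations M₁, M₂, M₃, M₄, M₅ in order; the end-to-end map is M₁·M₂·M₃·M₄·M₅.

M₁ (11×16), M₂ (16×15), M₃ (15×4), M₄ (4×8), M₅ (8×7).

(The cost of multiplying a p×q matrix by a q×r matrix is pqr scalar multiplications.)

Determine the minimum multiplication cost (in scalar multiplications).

Adjacent pairs: M₁M₂ = 11·16·15 = 2640; M₂M₃ = 16·15·4 = 960; M₃M₄ = 15·4·8 = 480; M₄M₅ = 4·8·7 = 224.
Length 3: M₁..M₃: k=1: 0+960+11·16·4=1664; k=2: 2640+0+11·15·4=3300 → min 1664 | M₂..M₄: k=2: 0+480+16·15·8=2400; k=3: 960+0+16·4·8=1472 → min 1472 | M₃..M₅: k=3: 0+224+15·4·7=644; k=4: 480+0+15·8·7=1320 → min 644.
Length 4: M₁..M₄: k=1: 0+1472+11·16·8=2880; k=2: 2640+480+11·15·8=4440; k=3: 1664+0+11·4·8=2016 → min 2016 | M₂..M₅: k=2: 0+644+16·15·7=2324; k=3: 960+224+16·4·7=1632; k=4: 1472+0+16·8·7=2368 → min 1632.
Length 5: M₁..M₅: k=1: 0+1632+11·16·7=2864; k=2: 2640+644+11·15·7=4439; k=3: 1664+224+11·4·7=2196; k=4: 2016+0+11·8·7=2632 → min 2196.
Optimal order: ((M₁·(M₂·M₃))·(M₄·M₅)) with cost 2196.

2196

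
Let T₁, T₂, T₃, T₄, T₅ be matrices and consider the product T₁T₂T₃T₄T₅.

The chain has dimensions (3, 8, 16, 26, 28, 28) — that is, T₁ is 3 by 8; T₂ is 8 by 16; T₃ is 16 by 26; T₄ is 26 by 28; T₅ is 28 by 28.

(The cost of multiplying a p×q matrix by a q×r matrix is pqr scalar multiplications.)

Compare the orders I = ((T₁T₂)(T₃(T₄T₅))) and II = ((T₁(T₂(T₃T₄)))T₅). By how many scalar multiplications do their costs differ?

Order I = ((T₁T₂)(T₃(T₄T₅))): (T₁T₂): 3×8 by 8×16 → 3×16, cost 3·8·16 = 384; (T₄T₅): 26×28 by 28×28 → 26×28, cost 26·28·28 = 20384; (T₃(T₄T₅)): 16×26 by 26×28 → 16×28, cost 16·26·28 = 11648; cumulative 32032; ((T₁T₂)(T₃(T₄T₅))): 3×16 by 16×28 → 3×28, cost 3·16·28 = 1344; cumulative 33760. Total 33760.
Order II = ((T₁(T₂(T₃T₄)))T₅): (T₃T₄): 16×26 by 26×28 → 16×28, cost 16·26·28 = 11648; (T₂(T₃T₄)): 8×16 by 16×28 → 8×28, cost 8·16·28 = 3584; cumulative 15232; (T₁(T₂(T₃T₄))): 3×8 by 8×28 → 3×28, cost 3·8·28 = 672; cumulative 15904; ((T₁(T₂(T₃T₄)))T₅): 3×28 by 28×28 → 3×28, cost 3·28·28 = 2352; cumulative 18256. Total 18256.
Difference: |33760 − 18256| = 15504.

15504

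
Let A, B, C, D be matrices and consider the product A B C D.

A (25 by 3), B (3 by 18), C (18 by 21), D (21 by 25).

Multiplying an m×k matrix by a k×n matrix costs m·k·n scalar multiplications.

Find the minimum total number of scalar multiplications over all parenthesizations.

Adjacent pairs: AB = 25·3·18 = 1350; BC = 3·18·21 = 1134; CD = 18·21·25 = 9450.
Length 3: A..C: k=1: 0+1134+25·3·21=2709; k=2: 1350+0+25·18·21=10800 → min 2709 | B..D: k=2: 0+9450+3·18·25=10800; k=3: 1134+0+3·21·25=2709 → min 2709.
Length 4: A..D: k=1: 0+2709+25·3·25=4584; k=2: 1350+9450+25·18·25=22050; k=3: 2709+0+25·21·25=15834 → min 4584.
Optimal order: (A ((B C) D)) with cost 4584.

4584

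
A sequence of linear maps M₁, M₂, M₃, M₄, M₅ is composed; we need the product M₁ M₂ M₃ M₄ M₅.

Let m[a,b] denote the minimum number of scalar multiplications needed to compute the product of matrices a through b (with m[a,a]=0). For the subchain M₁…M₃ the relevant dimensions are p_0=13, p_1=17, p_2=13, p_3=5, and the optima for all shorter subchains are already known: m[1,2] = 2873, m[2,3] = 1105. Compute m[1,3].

m[1,3] = min over k∈[1,2] of m[1,k]+m[k+1,3]+p_{0}·p_k·p_{3}.
k=1: 0 + 1105 + 13·17·5 = 2210; k=2: 2873 + 0 + 13·13·5 = 3718.
Minimum: 2210 at k=1.

2210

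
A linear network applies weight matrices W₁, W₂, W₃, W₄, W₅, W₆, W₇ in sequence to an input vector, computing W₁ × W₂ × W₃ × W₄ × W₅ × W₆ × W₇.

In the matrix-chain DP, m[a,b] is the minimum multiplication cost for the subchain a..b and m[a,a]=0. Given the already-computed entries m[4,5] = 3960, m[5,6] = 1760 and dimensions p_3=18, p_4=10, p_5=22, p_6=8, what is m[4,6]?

m[4,6] = min over k∈[4,5] of m[4,k]+m[k+1,6]+p_{3}·p_k·p_{6}.
k=4: 0 + 1760 + 18·10·8 = 3200; k=5: 3960 + 0 + 18·22·8 = 7128.
Minimum: 3200 at k=4.

3200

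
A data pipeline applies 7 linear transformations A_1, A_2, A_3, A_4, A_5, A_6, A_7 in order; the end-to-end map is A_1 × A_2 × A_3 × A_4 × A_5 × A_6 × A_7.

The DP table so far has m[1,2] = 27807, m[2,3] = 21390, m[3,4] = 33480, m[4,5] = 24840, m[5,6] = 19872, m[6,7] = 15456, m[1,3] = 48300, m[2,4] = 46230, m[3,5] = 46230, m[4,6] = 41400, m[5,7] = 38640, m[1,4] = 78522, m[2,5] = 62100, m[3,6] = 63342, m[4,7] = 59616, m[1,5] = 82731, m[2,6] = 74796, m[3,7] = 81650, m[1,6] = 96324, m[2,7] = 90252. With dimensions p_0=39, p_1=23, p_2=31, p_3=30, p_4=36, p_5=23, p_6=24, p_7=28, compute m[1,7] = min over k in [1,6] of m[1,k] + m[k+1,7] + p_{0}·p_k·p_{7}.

m[1,7] = min over k∈[1,6] of m[1,k]+m[k+1,7]+p_{0}·p_k·p_{7}.
k=1: 0 + 90252 + 39·23·28 = 115368; k=2: 27807 + 81650 + 39·31·28 = 143309; k=3: 48300 + 59616 + 39·30·28 = 140676; k=4: 78522 + 38640 + 39·36·28 = 156474; k=5: 82731 + 15456 + 39·23·28 = 123303; k=6: 96324 + 0 + 39·24·28 = 122532.
Minimum: 115368 at k=1.

115368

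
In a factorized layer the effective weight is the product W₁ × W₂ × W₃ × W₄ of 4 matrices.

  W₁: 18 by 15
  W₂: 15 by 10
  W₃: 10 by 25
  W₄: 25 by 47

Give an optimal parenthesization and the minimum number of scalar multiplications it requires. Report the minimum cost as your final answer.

22910

Adjacent pairs: W₁W₂ = 18·15·10 = 2700; W₂W₃ = 15·10·25 = 3750; W₃W₄ = 10·25·47 = 11750.
Length 3: W₁..W₃: k=1: 0+3750+18·15·25=10500; k=2: 2700+0+18·10·25=7200 → min 7200 | W₂..W₄: k=2: 0+11750+15·10·47=18800; k=3: 3750+0+15·25·47=21375 → min 18800.
Length 4: W₁..W₄: k=1: 0+18800+18·15·47=31490; k=2: 2700+11750+18·10·47=22910; k=3: 7200+0+18·25·47=28350 → min 22910.
Optimal parenthesization: ((W₁ × W₂) × (W₃ × W₄)) with cost 22910.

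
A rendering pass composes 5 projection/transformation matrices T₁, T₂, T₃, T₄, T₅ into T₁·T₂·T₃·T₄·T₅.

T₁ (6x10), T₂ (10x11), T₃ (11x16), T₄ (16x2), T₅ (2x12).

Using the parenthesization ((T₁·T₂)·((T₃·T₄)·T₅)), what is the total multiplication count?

2068

(T₁·T₂): 6×10 by 10×11 → 6×11, cost 6·10·11 = 660
(T₃·T₄): 11×16 by 16×2 → 11×2, cost 11·16·2 = 352
((T₃·T₄)·T₅): 11×2 by 2×12 → 11×12, cost 11·2·12 = 264; cumulative 616
((T₁·T₂)·((T₃·T₄)·T₅)): 6×11 by 11×12 → 6×12, cost 6·11·12 = 792; cumulative 2068
Total: 2068 scalar multiplications.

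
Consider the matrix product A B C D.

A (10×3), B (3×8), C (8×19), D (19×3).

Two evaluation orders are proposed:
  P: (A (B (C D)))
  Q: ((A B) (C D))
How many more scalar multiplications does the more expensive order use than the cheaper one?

Order P = (A (B (C D))): (C D): 8×19 by 19×3 → 8×3, cost 8·19·3 = 456; (B (C D)): 3×8 by 8×3 → 3×3, cost 3·8·3 = 72; cumulative 528; (A (B (C D))): 10×3 by 3×3 → 10×3, cost 10·3·3 = 90; cumulative 618. Total 618.
Order Q = ((A B) (C D)): (A B): 10×3 by 3×8 → 10×8, cost 10·3·8 = 240; (C D): 8×19 by 19×3 → 8×3, cost 8·19·3 = 456; ((A B) (C D)): 10×8 by 8×3 → 10×3, cost 10·8·3 = 240; cumulative 936. Total 936.
Difference: |618 − 936| = 318.

318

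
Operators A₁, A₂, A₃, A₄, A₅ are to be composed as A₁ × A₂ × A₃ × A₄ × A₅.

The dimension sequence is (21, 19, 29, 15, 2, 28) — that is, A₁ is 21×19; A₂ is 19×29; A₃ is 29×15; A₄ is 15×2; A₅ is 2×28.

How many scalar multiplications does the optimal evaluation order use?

3946

Adjacent pairs: A₁A₂ = 21·19·29 = 11571; A₂A₃ = 19·29·15 = 8265; A₃A₄ = 29·15·2 = 870; A₄A₅ = 15·2·28 = 840.
Length 3: A₁..A₃: k=1: 0+8265+21·19·15=14250; k=2: 11571+0+21·29·15=20706 → min 14250 | A₂..A₄: k=2: 0+870+19·29·2=1972; k=3: 8265+0+19·15·2=8835 → min 1972 | A₃..A₅: k=3: 0+840+29·15·28=13020; k=4: 870+0+29·2·28=2494 → min 2494.
Length 4: A₁..A₄: k=1: 0+1972+21·19·2=2770; k=2: 11571+870+21·29·2=13659; k=3: 14250+0+21·15·2=14880 → min 2770 | A₂..A₅: k=2: 0+2494+19·29·28=17922; k=3: 8265+840+19·15·28=17085; k=4: 1972+0+19·2·28=3036 → min 3036.
Length 5: A₁..A₅: k=1: 0+3036+21·19·28=14208; k=2: 11571+2494+21·29·28=31117; k=3: 14250+840+21·15·28=23910; k=4: 2770+0+21·2·28=3946 → min 3946.
Optimal order: ((A₁ × (A₂ × (A₃ × A₄))) × A₅) with cost 3946.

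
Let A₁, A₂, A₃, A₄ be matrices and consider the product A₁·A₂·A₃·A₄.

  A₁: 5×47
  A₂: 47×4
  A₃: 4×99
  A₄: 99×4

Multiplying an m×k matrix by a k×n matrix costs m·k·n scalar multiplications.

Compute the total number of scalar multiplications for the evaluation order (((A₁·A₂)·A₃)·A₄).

(A₁·A₂): 5×47 by 47×4 → 5×4, cost 5·47·4 = 940
((A₁·A₂)·A₃): 5×4 by 4×99 → 5×99, cost 5·4·99 = 1980; cumulative 2920
(((A₁·A₂)·A₃)·A₄): 5×99 by 99×4 → 5×4, cost 5·99·4 = 1980; cumulative 4900
Total: 4900 scalar multiplications.

4900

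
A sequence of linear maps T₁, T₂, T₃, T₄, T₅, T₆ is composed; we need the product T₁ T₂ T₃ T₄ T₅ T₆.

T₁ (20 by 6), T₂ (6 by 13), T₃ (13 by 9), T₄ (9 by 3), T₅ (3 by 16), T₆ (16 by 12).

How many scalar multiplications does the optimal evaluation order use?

2241

Adjacent pairs: T₁T₂ = 20·6·13 = 1560; T₂T₃ = 6·13·9 = 702; T₃T₄ = 13·9·3 = 351; T₄T₅ = 9·3·16 = 432; T₅T₆ = 3·16·12 = 576.
Length 3: T₁..T₃: k=1: 0+702+20·6·9=1782; k=2: 1560+0+20·13·9=3900 → min 1782 | T₂..T₄: k=2: 0+351+6·13·3=585; k=3: 702+0+6·9·3=864 → min 585 | T₃..T₅: k=3: 0+432+13·9·16=2304; k=4: 351+0+13·3·16=975 → min 975 | T₄..T₆: k=4: 0+576+9·3·12=900; k=5: 432+0+9·16·12=2160 → min 900.
Length 4: T₁..T₄: k=1: 0+585+20·6·3=945; k=2: 1560+351+20·13·3=2691; k=3: 1782+0+20·9·3=2322 → min 945 | T₂..T₅: k=2: 0+975+6·13·16=2223; k=3: 702+432+6·9·16=1998; k=4: 585+0+6·3·16=873 → min 873 | T₃..T₆: k=3: 0+900+13·9·12=2304; k=4: 351+576+13·3·12=1395; k=5: 975+0+13·16·12=3471 → min 1395.
Length 5: T₁..T₅: k=1: 0+873+20·6·16=2793; k=2: 1560+975+20·13·16=6695; k=3: 1782+432+20·9·16=5094; k=4: 945+0+20·3·16=1905 → min 1905 | T₂..T₆: k=2: 0+1395+6·13·12=2331; k=3: 702+900+6·9·12=2250; k=4: 585+576+6·3·12=1377; k=5: 873+0+6·16·12=2025 → min 1377.
Length 6: T₁..T₆: k=1: 0+1377+20·6·12=2817; k=2: 1560+1395+20·13·12=6075; k=3: 1782+900+20·9·12=4842; k=4: 945+576+20·3·12=2241; k=5: 1905+0+20·16·12=5745 → min 2241.
Optimal order: ((T₁ (T₂ (T₃ T₄))) (T₅ T₆)) with cost 2241.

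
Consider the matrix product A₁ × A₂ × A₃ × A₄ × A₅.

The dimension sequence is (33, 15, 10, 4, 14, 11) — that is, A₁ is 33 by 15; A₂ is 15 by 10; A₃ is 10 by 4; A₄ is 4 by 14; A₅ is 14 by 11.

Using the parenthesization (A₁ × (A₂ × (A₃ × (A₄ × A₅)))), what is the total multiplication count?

8151

(A₄ × A₅): 4×14 by 14×11 → 4×11, cost 4·14·11 = 616
(A₃ × (A₄ × A₅)): 10×4 by 4×11 → 10×11, cost 10·4·11 = 440; cumulative 1056
(A₂ × (A₃ × (A₄ × A₅))): 15×10 by 10×11 → 15×11, cost 15·10·11 = 1650; cumulative 2706
(A₁ × (A₂ × (A₃ × (A₄ × A₅)))): 33×15 by 15×11 → 33×11, cost 33·15·11 = 5445; cumulative 8151
Total: 8151 scalar multiplications.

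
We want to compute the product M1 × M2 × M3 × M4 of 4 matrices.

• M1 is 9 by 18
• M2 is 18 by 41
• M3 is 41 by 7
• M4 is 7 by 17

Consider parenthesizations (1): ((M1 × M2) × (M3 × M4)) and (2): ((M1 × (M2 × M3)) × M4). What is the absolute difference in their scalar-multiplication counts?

Order (1) = ((M1 × M2) × (M3 × M4)): (M1 × M2): 9×18 by 18×41 → 9×41, cost 9·18·41 = 6642; (M3 × M4): 41×7 by 7×17 → 41×17, cost 41·7·17 = 4879; ((M1 × M2) × (M3 × M4)): 9×41 by 41×17 → 9×17, cost 9·41·17 = 6273; cumulative 17794. Total 17794.
Order (2) = ((M1 × (M2 × M3)) × M4): (M2 × M3): 18×41 by 41×7 → 18×7, cost 18·41·7 = 5166; (M1 × (M2 × M3)): 9×18 by 18×7 → 9×7, cost 9·18·7 = 1134; cumulative 6300; ((M1 × (M2 × M3)) × M4): 9×7 by 7×17 → 9×17, cost 9·7·17 = 1071; cumulative 7371. Total 7371.
Difference: |17794 − 7371| = 10423.

10423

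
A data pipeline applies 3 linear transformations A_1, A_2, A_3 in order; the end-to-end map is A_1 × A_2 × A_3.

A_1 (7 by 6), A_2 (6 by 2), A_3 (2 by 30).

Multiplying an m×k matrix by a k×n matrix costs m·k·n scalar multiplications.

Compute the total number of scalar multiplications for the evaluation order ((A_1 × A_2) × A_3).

(A_1 × A_2): 7×6 by 6×2 → 7×2, cost 7·6·2 = 84
((A_1 × A_2) × A_3): 7×2 by 2×30 → 7×30, cost 7·2·30 = 420; cumulative 504
Total: 504 scalar multiplications.

504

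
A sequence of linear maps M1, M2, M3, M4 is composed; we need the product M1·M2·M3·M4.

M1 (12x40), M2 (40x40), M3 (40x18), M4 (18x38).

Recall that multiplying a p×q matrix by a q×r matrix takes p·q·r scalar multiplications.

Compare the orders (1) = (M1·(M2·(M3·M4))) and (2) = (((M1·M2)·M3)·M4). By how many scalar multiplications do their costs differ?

70352

Order (1) = (M1·(M2·(M3·M4))): (M3·M4): 40×18 by 18×38 → 40×38, cost 40·18·38 = 27360; (M2·(M3·M4)): 40×40 by 40×38 → 40×38, cost 40·40·38 = 60800; cumulative 88160; (M1·(M2·(M3·M4))): 12×40 by 40×38 → 12×38, cost 12·40·38 = 18240; cumulative 106400. Total 106400.
Order (2) = (((M1·M2)·M3)·M4): (M1·M2): 12×40 by 40×40 → 12×40, cost 12·40·40 = 19200; ((M1·M2)·M3): 12×40 by 40×18 → 12×18, cost 12·40·18 = 8640; cumulative 27840; (((M1·M2)·M3)·M4): 12×18 by 18×38 → 12×38, cost 12·18·38 = 8208; cumulative 36048. Total 36048.
Difference: |106400 − 36048| = 70352.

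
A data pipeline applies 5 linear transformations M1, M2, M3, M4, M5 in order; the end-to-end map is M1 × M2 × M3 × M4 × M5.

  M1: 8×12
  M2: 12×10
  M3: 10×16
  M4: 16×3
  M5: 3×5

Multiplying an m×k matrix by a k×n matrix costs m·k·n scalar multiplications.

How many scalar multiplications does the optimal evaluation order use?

Adjacent pairs: M1M2 = 8·12·10 = 960; M2M3 = 12·10·16 = 1920; M3M4 = 10·16·3 = 480; M4M5 = 16·3·5 = 240.
Length 3: M1..M3: k=1: 0+1920+8·12·16=3456; k=2: 960+0+8·10·16=2240 → min 2240 | M2..M4: k=2: 0+480+12·10·3=840; k=3: 1920+0+12·16·3=2496 → min 840 | M3..M5: k=3: 0+240+10·16·5=1040; k=4: 480+0+10·3·5=630 → min 630.
Length 4: M1..M4: k=1: 0+840+8·12·3=1128; k=2: 960+480+8·10·3=1680; k=3: 2240+0+8·16·3=2624 → min 1128 | M2..M5: k=2: 0+630+12·10·5=1230; k=3: 1920+240+12·16·5=3120; k=4: 840+0+12·3·5=1020 → min 1020.
Length 5: M1..M5: k=1: 0+1020+8·12·5=1500; k=2: 960+630+8·10·5=1990; k=3: 2240+240+8·16·5=3120; k=4: 1128+0+8·3·5=1248 → min 1248.
Optimal order: ((M1 × (M2 × (M3 × M4))) × M5) with cost 1248.

1248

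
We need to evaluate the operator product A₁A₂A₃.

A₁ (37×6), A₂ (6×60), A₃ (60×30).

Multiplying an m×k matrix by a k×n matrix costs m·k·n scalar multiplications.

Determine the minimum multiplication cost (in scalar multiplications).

Order (A₁(A₂A₃)): (A₂A₃): 6×60 by 60×30 → 6×30, cost 6·60·30 = 10800; (A₁(A₂A₃)): 37×6 by 6×30 → 37×30, cost 37·6·30 = 6660; cumulative 17460. Total 17460.
Order ((A₁A₂)A₃): (A₁A₂): 37×6 by 6×60 → 37×60, cost 37·6·60 = 13320; ((A₁A₂)A₃): 37×60 by 60×30 → 37×30, cost 37·60·30 = 66600; cumulative 79920. Total 79920.
Minimum: 17460.

17460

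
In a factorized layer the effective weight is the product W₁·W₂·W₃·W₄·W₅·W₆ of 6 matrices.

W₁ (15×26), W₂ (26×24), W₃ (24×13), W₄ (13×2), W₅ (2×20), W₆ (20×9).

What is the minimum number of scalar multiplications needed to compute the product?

Adjacent pairs: W₁W₂ = 15·26·24 = 9360; W₂W₃ = 26·24·13 = 8112; W₃W₄ = 24·13·2 = 624; W₄W₅ = 13·2·20 = 520; W₅W₆ = 2·20·9 = 360.
Length 3: W₁..W₃: k=1: 0+8112+15·26·13=13182; k=2: 9360+0+15·24·13=14040 → min 13182 | W₂..W₄: k=2: 0+624+26·24·2=1872; k=3: 8112+0+26·13·2=8788 → min 1872 | W₃..W₅: k=3: 0+520+24·13·20=6760; k=4: 624+0+24·2·20=1584 → min 1584 | W₄..W₆: k=4: 0+360+13·2·9=594; k=5: 520+0+13·20·9=2860 → min 594.
Length 4: W₁..W₄: k=1: 0+1872+15·26·2=2652; k=2: 9360+624+15·24·2=10704; k=3: 13182+0+15·13·2=13572 → min 2652 | W₂..W₅: k=2: 0+1584+26·24·20=14064; k=3: 8112+520+26·13·20=15392; k=4: 1872+0+26·2·20=2912 → min 2912 | W₃..W₆: k=3: 0+594+24·13·9=3402; k=4: 624+360+24·2·9=1416; k=5: 1584+0+24·20·9=5904 → min 1416.
Length 5: W₁..W₅: k=1: 0+2912+15·26·20=10712; k=2: 9360+1584+15·24·20=18144; k=3: 13182+520+15·13·20=17602; k=4: 2652+0+15·2·20=3252 → min 3252 | W₂..W₆: k=2: 0+1416+26·24·9=7032; k=3: 8112+594+26·13·9=11748; k=4: 1872+360+26·2·9=2700; k=5: 2912+0+26·20·9=7592 → min 2700.
Length 6: W₁..W₆: k=1: 0+2700+15·26·9=6210; k=2: 9360+1416+15·24·9=14016; k=3: 13182+594+15·13·9=15531; k=4: 2652+360+15·2·9=3282; k=5: 3252+0+15·20·9=5952 → min 3282.
Optimal order: ((W₁·(W₂·(W₃·W₄)))·(W₅·W₆)) with cost 3282.

3282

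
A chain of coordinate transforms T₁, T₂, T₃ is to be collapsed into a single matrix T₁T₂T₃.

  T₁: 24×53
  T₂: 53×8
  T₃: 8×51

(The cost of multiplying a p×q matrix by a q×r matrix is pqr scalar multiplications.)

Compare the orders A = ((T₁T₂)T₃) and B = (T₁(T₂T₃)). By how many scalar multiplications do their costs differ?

Order A = ((T₁T₂)T₃): (T₁T₂): 24×53 by 53×8 → 24×8, cost 24·53·8 = 10176; ((T₁T₂)T₃): 24×8 by 8×51 → 24×51, cost 24·8·51 = 9792; cumulative 19968. Total 19968.
Order B = (T₁(T₂T₃)): (T₂T₃): 53×8 by 8×51 → 53×51, cost 53·8·51 = 21624; (T₁(T₂T₃)): 24×53 by 53×51 → 24×51, cost 24·53·51 = 64872; cumulative 86496. Total 86496.
Difference: |19968 − 86496| = 66528.

66528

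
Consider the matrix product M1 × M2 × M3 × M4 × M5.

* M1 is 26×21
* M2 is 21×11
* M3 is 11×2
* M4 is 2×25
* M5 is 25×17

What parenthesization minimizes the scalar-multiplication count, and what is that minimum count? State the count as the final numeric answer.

Adjacent pairs: M1M2 = 26·21·11 = 6006; M2M3 = 21·11·2 = 462; M3M4 = 11·2·25 = 550; M4M5 = 2·25·17 = 850.
Length 3: M1..M3: k=1: 0+462+26·21·2=1554; k=2: 6006+0+26·11·2=6578 → min 1554 | M2..M4: k=2: 0+550+21·11·25=6325; k=3: 462+0+21·2·25=1512 → min 1512 | M3..M5: k=3: 0+850+11·2·17=1224; k=4: 550+0+11·25·17=5225 → min 1224.
Length 4: M1..M4: k=1: 0+1512+26·21·25=15162; k=2: 6006+550+26·11·25=13706; k=3: 1554+0+26·2·25=2854 → min 2854 | M2..M5: k=2: 0+1224+21·11·17=5151; k=3: 462+850+21·2·17=2026; k=4: 1512+0+21·25·17=10437 → min 2026.
Length 5: M1..M5: k=1: 0+2026+26·21·17=11308; k=2: 6006+1224+26·11·17=12092; k=3: 1554+850+26·2·17=3288; k=4: 2854+0+26·25·17=13904 → min 3288.
Optimal parenthesization: ((M1 × (M2 × M3)) × (M4 × M5)) with cost 3288.

3288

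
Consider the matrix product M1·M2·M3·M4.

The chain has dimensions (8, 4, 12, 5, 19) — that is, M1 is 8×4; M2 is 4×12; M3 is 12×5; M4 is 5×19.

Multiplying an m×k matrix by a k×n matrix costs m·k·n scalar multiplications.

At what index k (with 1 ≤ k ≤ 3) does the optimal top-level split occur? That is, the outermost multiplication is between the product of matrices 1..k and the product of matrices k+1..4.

3

Adjacent pairs: M1M2 = 8·4·12 = 384; M2M3 = 4·12·5 = 240; M3M4 = 12·5·19 = 1140.
Length 3: M1..M3: k=1: 0+240+8·4·5=400; k=2: 384+0+8·12·5=864 → min 400 | M2..M4: k=2: 0+1140+4·12·19=2052; k=3: 240+0+4·5·19=620 → min 620.
Top-level splits: k=1: (M1..M1)·(M2..M4) → 0+620+8·4·19 = 1228; k=2: (M1..M2)·(M3..M4) → 384+1140+8·12·19 = 3348; k=3: (M1..M3)·(M4..M4) → 400+0+8·5·19 = 1160.
Best split is after M3, i.e. k = 3.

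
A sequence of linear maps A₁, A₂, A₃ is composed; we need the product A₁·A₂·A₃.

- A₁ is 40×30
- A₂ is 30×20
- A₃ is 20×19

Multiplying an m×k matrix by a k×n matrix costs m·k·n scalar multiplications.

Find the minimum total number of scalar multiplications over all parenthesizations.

Order (A₁·(A₂·A₃)): (A₂·A₃): 30×20 by 20×19 → 30×19, cost 30·20·19 = 11400; (A₁·(A₂·A₃)): 40×30 by 30×19 → 40×19, cost 40·30·19 = 22800; cumulative 34200. Total 34200.
Order ((A₁·A₂)·A₃): (A₁·A₂): 40×30 by 30×20 → 40×20, cost 40·30·20 = 24000; ((A₁·A₂)·A₃): 40×20 by 20×19 → 40×19, cost 40·20·19 = 15200; cumulative 39200. Total 39200.
Minimum: 34200.

34200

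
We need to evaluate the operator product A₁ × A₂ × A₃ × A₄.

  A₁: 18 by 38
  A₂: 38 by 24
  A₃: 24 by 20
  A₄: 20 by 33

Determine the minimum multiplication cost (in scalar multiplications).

Adjacent pairs: A₁A₂ = 18·38·24 = 16416; A₂A₃ = 38·24·20 = 18240; A₃A₄ = 24·20·33 = 15840.
Length 3: A₁..A₃: k=1: 0+18240+18·38·20=31920; k=2: 16416+0+18·24·20=25056 → min 25056 | A₂..A₄: k=2: 0+15840+38·24·33=45936; k=3: 18240+0+38·20·33=43320 → min 43320.
Length 4: A₁..A₄: k=1: 0+43320+18·38·33=65892; k=2: 16416+15840+18·24·33=46512; k=3: 25056+0+18·20·33=36936 → min 36936.
Optimal order: (((A₁ × A₂) × A₃) × A₄) with cost 36936.

36936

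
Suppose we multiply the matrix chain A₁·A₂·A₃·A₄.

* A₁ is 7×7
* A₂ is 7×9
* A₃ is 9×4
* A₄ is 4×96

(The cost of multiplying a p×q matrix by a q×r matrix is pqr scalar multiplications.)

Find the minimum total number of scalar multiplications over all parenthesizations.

Adjacent pairs: A₁A₂ = 7·7·9 = 441; A₂A₃ = 7·9·4 = 252; A₃A₄ = 9·4·96 = 3456.
Length 3: A₁..A₃: k=1: 0+252+7·7·4=448; k=2: 441+0+7·9·4=693 → min 448 | A₂..A₄: k=2: 0+3456+7·9·96=9504; k=3: 252+0+7·4·96=2940 → min 2940.
Length 4: A₁..A₄: k=1: 0+2940+7·7·96=7644; k=2: 441+3456+7·9·96=9945; k=3: 448+0+7·4·96=3136 → min 3136.
Optimal order: ((A₁·(A₂·A₃))·A₄) with cost 3136.

3136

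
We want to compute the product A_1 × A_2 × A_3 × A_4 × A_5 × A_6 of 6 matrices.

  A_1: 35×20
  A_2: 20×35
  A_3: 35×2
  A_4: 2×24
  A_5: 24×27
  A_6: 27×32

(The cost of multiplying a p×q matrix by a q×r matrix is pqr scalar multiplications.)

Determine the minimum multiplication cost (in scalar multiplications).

Adjacent pairs: A_1A_2 = 35·20·35 = 24500; A_2A_3 = 20·35·2 = 1400; A_3A_4 = 35·2·24 = 1680; A_4A_5 = 2·24·27 = 1296; A_5A_6 = 24·27·32 = 20736.
Length 3: A_1..A_3: k=1: 0+1400+35·20·2=2800; k=2: 24500+0+35·35·2=26950 → min 2800 | A_2..A_4: k=2: 0+1680+20·35·24=18480; k=3: 1400+0+20·2·24=2360 → min 2360 | A_3..A_5: k=3: 0+1296+35·2·27=3186; k=4: 1680+0+35·24·27=24360 → min 3186 | A_4..A_6: k=4: 0+20736+2·24·32=22272; k=5: 1296+0+2·27·32=3024 → min 3024.
Length 4: A_1..A_4: k=1: 0+2360+35·20·24=19160; k=2: 24500+1680+35·35·24=55580; k=3: 2800+0+35·2·24=4480 → min 4480 | A_2..A_5: k=2: 0+3186+20·35·27=22086; k=3: 1400+1296+20·2·27=3776; k=4: 2360+0+20·24·27=15320 → min 3776 | A_3..A_6: k=3: 0+3024+35·2·32=5264; k=4: 1680+20736+35·24·32=49296; k=5: 3186+0+35·27·32=33426 → min 5264.
Length 5: A_1..A_5: k=1: 0+3776+35·20·27=22676; k=2: 24500+3186+35·35·27=60761; k=3: 2800+1296+35·2·27=5986; k=4: 4480+0+35·24·27=27160 → min 5986 | A_2..A_6: k=2: 0+5264+20·35·32=27664; k=3: 1400+3024+20·2·32=5704; k=4: 2360+20736+20·24·32=38456; k=5: 3776+0+20·27·32=21056 → min 5704.
Length 6: A_1..A_6: k=1: 0+5704+35·20·32=28104; k=2: 24500+5264+35·35·32=68964; k=3: 2800+3024+35·2·32=8064; k=4: 4480+20736+35·24·32=52096; k=5: 5986+0+35·27·32=36226 → min 8064.
Optimal order: ((A_1 × (A_2 × A_3)) × ((A_4 × A_5) × A_6)) with cost 8064.

8064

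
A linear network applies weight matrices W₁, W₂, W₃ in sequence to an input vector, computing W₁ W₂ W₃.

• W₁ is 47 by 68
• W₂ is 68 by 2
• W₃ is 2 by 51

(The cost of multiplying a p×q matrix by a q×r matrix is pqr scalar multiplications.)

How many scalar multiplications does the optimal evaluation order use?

11186

Order (W₁ (W₂ W₃)): (W₂ W₃): 68×2 by 2×51 → 68×51, cost 68·2·51 = 6936; (W₁ (W₂ W₃)): 47×68 by 68×51 → 47×51, cost 47·68·51 = 162996; cumulative 169932. Total 169932.
Order ((W₁ W₂) W₃): (W₁ W₂): 47×68 by 68×2 → 47×2, cost 47·68·2 = 6392; ((W₁ W₂) W₃): 47×2 by 2×51 → 47×51, cost 47·2·51 = 4794; cumulative 11186. Total 11186.
Minimum: 11186.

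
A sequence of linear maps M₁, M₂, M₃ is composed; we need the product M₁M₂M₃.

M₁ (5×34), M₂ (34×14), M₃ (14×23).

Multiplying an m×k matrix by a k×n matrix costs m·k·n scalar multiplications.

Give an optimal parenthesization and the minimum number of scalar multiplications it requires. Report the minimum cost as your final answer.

3990

(M₁(M₂M₃)): cost 14858.
((M₁M₂)M₃): cost 3990.
Optimal: ((M₁M₂)M₃) with cost 3990.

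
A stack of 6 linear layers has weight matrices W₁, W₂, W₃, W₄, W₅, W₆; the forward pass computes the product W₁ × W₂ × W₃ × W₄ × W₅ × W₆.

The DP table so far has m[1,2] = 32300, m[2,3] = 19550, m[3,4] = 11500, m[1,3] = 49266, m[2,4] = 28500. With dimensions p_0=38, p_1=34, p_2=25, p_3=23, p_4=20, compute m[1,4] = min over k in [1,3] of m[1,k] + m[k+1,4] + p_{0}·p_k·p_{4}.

54340

m[1,4] = min over k∈[1,3] of m[1,k]+m[k+1,4]+p_{0}·p_k·p_{4}.
k=1: 0 + 28500 + 38·34·20 = 54340; k=2: 32300 + 11500 + 38·25·20 = 62800; k=3: 49266 + 0 + 38·23·20 = 66746.
Minimum: 54340 at k=1.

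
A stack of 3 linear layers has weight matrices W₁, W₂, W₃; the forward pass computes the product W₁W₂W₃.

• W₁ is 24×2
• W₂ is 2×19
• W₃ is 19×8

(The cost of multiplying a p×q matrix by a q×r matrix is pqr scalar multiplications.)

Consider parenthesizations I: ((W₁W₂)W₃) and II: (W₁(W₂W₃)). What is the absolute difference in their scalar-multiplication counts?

3872

Order I = ((W₁W₂)W₃): (W₁W₂): 24×2 by 2×19 → 24×19, cost 24·2·19 = 912; ((W₁W₂)W₃): 24×19 by 19×8 → 24×8, cost 24·19·8 = 3648; cumulative 4560. Total 4560.
Order II = (W₁(W₂W₃)): (W₂W₃): 2×19 by 19×8 → 2×8, cost 2·19·8 = 304; (W₁(W₂W₃)): 24×2 by 2×8 → 24×8, cost 24·2·8 = 384; cumulative 688. Total 688.
Difference: |4560 − 688| = 3872.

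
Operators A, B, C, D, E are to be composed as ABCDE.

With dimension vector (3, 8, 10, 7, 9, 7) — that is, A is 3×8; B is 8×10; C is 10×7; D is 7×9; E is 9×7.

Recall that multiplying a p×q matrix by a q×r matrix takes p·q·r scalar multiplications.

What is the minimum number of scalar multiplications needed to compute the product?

Adjacent pairs: AB = 3·8·10 = 240; BC = 8·10·7 = 560; CD = 10·7·9 = 630; DE = 7·9·7 = 441.
Length 3: A..C: k=1: 0+560+3·8·7=728; k=2: 240+0+3·10·7=450 → min 450 | B..D: k=2: 0+630+8·10·9=1350; k=3: 560+0+8·7·9=1064 → min 1064 | C..E: k=3: 0+441+10·7·7=931; k=4: 630+0+10·9·7=1260 → min 931.
Length 4: A..D: k=1: 0+1064+3·8·9=1280; k=2: 240+630+3·10·9=1140; k=3: 450+0+3·7·9=639 → min 639 | B..E: k=2: 0+931+8·10·7=1491; k=3: 560+441+8·7·7=1393; k=4: 1064+0+8·9·7=1568 → min 1393.
Length 5: A..E: k=1: 0+1393+3·8·7=1561; k=2: 240+931+3·10·7=1381; k=3: 450+441+3·7·7=1038; k=4: 639+0+3·9·7=828 → min 828.
Optimal order: ((((AB)C)D)E) with cost 828.

828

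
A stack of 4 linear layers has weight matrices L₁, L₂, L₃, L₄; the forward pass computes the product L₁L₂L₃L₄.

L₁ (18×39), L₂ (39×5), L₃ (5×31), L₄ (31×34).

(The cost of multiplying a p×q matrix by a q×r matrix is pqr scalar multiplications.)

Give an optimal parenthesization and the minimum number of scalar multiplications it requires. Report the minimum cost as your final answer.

11840

Adjacent pairs: L₁L₂ = 18·39·5 = 3510; L₂L₃ = 39·5·31 = 6045; L₃L₄ = 5·31·34 = 5270.
Length 3: L₁..L₃: k=1: 0+6045+18·39·31=27807; k=2: 3510+0+18·5·31=6300 → min 6300 | L₂..L₄: k=2: 0+5270+39·5·34=11900; k=3: 6045+0+39·31·34=47151 → min 11900.
Length 4: L₁..L₄: k=1: 0+11900+18·39·34=35768; k=2: 3510+5270+18·5·34=11840; k=3: 6300+0+18·31·34=25272 → min 11840.
Optimal parenthesization: ((L₁L₂)(L₃L₄)) with cost 11840.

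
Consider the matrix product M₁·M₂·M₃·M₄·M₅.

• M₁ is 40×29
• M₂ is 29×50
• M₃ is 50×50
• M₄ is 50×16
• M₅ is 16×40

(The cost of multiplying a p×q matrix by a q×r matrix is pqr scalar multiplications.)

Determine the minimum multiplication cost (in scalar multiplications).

107360

Adjacent pairs: M₁M₂ = 40·29·50 = 58000; M₂M₃ = 29·50·50 = 72500; M₃M₄ = 50·50·16 = 40000; M₄M₅ = 50·16·40 = 32000.
Length 3: M₁..M₃: k=1: 0+72500+40·29·50=130500; k=2: 58000+0+40·50·50=158000 → min 130500 | M₂..M₄: k=2: 0+40000+29·50·16=63200; k=3: 72500+0+29·50·16=95700 → min 63200 | M₃..M₅: k=3: 0+32000+50·50·40=132000; k=4: 40000+0+50·16·40=72000 → min 72000.
Length 4: M₁..M₄: k=1: 0+63200+40·29·16=81760; k=2: 58000+40000+40·50·16=130000; k=3: 130500+0+40·50·16=162500 → min 81760 | M₂..M₅: k=2: 0+72000+29·50·40=130000; k=3: 72500+32000+29·50·40=162500; k=4: 63200+0+29·16·40=81760 → min 81760.
Length 5: M₁..M₅: k=1: 0+81760+40·29·40=128160; k=2: 58000+72000+40·50·40=210000; k=3: 130500+32000+40·50·40=242500; k=4: 81760+0+40·16·40=107360 → min 107360.
Optimal order: ((M₁·(M₂·(M₃·M₄)))·M₅) with cost 107360.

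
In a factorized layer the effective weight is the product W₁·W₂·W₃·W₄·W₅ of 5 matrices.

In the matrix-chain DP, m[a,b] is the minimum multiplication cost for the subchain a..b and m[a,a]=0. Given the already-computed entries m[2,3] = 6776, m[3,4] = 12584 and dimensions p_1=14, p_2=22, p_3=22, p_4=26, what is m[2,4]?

14784

m[2,4] = min over k∈[2,3] of m[2,k]+m[k+1,4]+p_{1}·p_k·p_{4}.
k=2: 0 + 12584 + 14·22·26 = 20592; k=3: 6776 + 0 + 14·22·26 = 14784.
Minimum: 14784 at k=3.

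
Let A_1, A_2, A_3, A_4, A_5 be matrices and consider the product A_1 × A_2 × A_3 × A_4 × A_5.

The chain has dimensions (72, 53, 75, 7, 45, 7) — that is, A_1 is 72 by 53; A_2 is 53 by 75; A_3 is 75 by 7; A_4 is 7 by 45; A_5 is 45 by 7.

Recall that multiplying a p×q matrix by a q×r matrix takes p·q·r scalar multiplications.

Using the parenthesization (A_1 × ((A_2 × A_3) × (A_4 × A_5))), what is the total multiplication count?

(A_2 × A_3): 53×75 by 75×7 → 53×7, cost 53·75·7 = 27825
(A_4 × A_5): 7×45 by 45×7 → 7×7, cost 7·45·7 = 2205
((A_2 × A_3) × (A_4 × A_5)): 53×7 by 7×7 → 53×7, cost 53·7·7 = 2597; cumulative 32627
(A_1 × ((A_2 × A_3) × (A_4 × A_5))): 72×53 by 53×7 → 72×7, cost 72·53·7 = 26712; cumulative 59339
Total: 59339 scalar multiplications.

59339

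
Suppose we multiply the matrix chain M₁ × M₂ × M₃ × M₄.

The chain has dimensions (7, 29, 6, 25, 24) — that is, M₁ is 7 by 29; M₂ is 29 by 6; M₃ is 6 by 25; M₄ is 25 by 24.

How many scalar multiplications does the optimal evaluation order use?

5826

Adjacent pairs: M₁M₂ = 7·29·6 = 1218; M₂M₃ = 29·6·25 = 4350; M₃M₄ = 6·25·24 = 3600.
Length 3: M₁..M₃: k=1: 0+4350+7·29·25=9425; k=2: 1218+0+7·6·25=2268 → min 2268 | M₂..M₄: k=2: 0+3600+29·6·24=7776; k=3: 4350+0+29·25·24=21750 → min 7776.
Length 4: M₁..M₄: k=1: 0+7776+7·29·24=12648; k=2: 1218+3600+7·6·24=5826; k=3: 2268+0+7·25·24=6468 → min 5826.
Optimal order: ((M₁ × M₂) × (M₃ × M₄)) with cost 5826.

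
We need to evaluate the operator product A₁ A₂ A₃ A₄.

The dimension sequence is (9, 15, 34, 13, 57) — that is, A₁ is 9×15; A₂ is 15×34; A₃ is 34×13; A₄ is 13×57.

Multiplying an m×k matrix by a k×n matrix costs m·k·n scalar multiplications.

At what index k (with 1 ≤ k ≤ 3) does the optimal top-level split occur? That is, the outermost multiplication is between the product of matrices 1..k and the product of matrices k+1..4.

3

Adjacent pairs: A₁A₂ = 9·15·34 = 4590; A₂A₃ = 15·34·13 = 6630; A₃A₄ = 34·13·57 = 25194.
Length 3: A₁..A₃: k=1: 0+6630+9·15·13=8385; k=2: 4590+0+9·34·13=8568 → min 8385 | A₂..A₄: k=2: 0+25194+15·34·57=54264; k=3: 6630+0+15·13·57=17745 → min 17745.
Top-level splits: k=1: (A₁..A₁)·(A₂..A₄) → 0+17745+9·15·57 = 25440; k=2: (A₁..A₂)·(A₃..A₄) → 4590+25194+9·34·57 = 47226; k=3: (A₁..A₃)·(A₄..A₄) → 8385+0+9·13·57 = 15054.
Best split is after A₃, i.e. k = 3.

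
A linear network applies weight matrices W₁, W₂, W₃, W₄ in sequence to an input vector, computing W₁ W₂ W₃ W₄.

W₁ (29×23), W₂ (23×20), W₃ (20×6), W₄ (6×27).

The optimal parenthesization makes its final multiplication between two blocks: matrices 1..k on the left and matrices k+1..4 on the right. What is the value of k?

Adjacent pairs: W₁W₂ = 29·23·20 = 13340; W₂W₃ = 23·20·6 = 2760; W₃W₄ = 20·6·27 = 3240.
Length 3: W₁..W₃: k=1: 0+2760+29·23·6=6762; k=2: 13340+0+29·20·6=16820 → min 6762 | W₂..W₄: k=2: 0+3240+23·20·27=15660; k=3: 2760+0+23·6·27=6486 → min 6486.
Top-level splits: k=1: (W₁..W₁)·(W₂..W₄) → 0+6486+29·23·27 = 24495; k=2: (W₁..W₂)·(W₃..W₄) → 13340+3240+29·20·27 = 32240; k=3: (W₁..W₃)·(W₄..W₄) → 6762+0+29·6·27 = 11460.
Best split is after W₃, i.e. k = 3.

3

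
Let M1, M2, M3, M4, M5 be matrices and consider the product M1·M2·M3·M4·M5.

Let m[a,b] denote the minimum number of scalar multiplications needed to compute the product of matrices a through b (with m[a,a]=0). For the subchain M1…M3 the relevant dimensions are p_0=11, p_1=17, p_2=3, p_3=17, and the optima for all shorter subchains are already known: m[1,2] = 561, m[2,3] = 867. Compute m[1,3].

1122

m[1,3] = min over k∈[1,2] of m[1,k]+m[k+1,3]+p_{0}·p_k·p_{3}.
k=1: 0 + 867 + 11·17·17 = 4046; k=2: 561 + 0 + 11·3·17 = 1122.
Minimum: 1122 at k=2.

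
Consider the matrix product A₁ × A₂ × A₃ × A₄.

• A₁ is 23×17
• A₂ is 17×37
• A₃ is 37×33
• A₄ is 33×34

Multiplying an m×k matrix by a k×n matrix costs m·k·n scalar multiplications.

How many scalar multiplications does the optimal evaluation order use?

53125

Adjacent pairs: A₁A₂ = 23·17·37 = 14467; A₂A₃ = 17·37·33 = 20757; A₃A₄ = 37·33·34 = 41514.
Length 3: A₁..A₃: k=1: 0+20757+23·17·33=33660; k=2: 14467+0+23·37·33=42550 → min 33660 | A₂..A₄: k=2: 0+41514+17·37·34=62900; k=3: 20757+0+17·33·34=39831 → min 39831.
Length 4: A₁..A₄: k=1: 0+39831+23·17·34=53125; k=2: 14467+41514+23·37·34=84915; k=3: 33660+0+23·33·34=59466 → min 53125.
Optimal order: (A₁ × ((A₂ × A₃) × A₄)) with cost 53125.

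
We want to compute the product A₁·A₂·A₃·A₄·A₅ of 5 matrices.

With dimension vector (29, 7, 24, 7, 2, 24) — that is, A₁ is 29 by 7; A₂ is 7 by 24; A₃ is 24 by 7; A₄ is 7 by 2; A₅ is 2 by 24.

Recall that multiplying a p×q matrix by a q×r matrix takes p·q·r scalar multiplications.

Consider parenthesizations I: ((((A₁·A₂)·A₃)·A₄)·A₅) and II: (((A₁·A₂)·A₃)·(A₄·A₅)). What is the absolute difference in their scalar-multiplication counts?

3410

Order I = ((((A₁·A₂)·A₃)·A₄)·A₅): (A₁·A₂): 29×7 by 7×24 → 29×24, cost 29·7·24 = 4872; ((A₁·A₂)·A₃): 29×24 by 24×7 → 29×7, cost 29·24·7 = 4872; cumulative 9744; (((A₁·A₂)·A₃)·A₄): 29×7 by 7×2 → 29×2, cost 29·7·2 = 406; cumulative 10150; ((((A₁·A₂)·A₃)·A₄)·A₅): 29×2 by 2×24 → 29×24, cost 29·2·24 = 1392; cumulative 11542. Total 11542.
Order II = (((A₁·A₂)·A₃)·(A₄·A₅)): (A₁·A₂): 29×7 by 7×24 → 29×24, cost 29·7·24 = 4872; ((A₁·A₂)·A₃): 29×24 by 24×7 → 29×7, cost 29·24·7 = 4872; cumulative 9744; (A₄·A₅): 7×2 by 2×24 → 7×24, cost 7·2·24 = 336; (((A₁·A₂)·A₃)·(A₄·A₅)): 29×7 by 7×24 → 29×24, cost 29·7·24 = 4872; cumulative 14952. Total 14952.
Difference: |11542 − 14952| = 3410.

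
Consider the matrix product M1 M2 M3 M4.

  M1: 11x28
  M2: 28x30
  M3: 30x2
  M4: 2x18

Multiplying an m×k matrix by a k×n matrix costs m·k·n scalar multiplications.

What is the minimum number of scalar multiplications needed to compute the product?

2692

Adjacent pairs: M1M2 = 11·28·30 = 9240; M2M3 = 28·30·2 = 1680; M3M4 = 30·2·18 = 1080.
Length 3: M1..M3: k=1: 0+1680+11·28·2=2296; k=2: 9240+0+11·30·2=9900 → min 2296 | M2..M4: k=2: 0+1080+28·30·18=16200; k=3: 1680+0+28·2·18=2688 → min 2688.
Length 4: M1..M4: k=1: 0+2688+11·28·18=8232; k=2: 9240+1080+11·30·18=16260; k=3: 2296+0+11·2·18=2692 → min 2692.
Optimal order: ((M1 (M2 M3)) M4) with cost 2692.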